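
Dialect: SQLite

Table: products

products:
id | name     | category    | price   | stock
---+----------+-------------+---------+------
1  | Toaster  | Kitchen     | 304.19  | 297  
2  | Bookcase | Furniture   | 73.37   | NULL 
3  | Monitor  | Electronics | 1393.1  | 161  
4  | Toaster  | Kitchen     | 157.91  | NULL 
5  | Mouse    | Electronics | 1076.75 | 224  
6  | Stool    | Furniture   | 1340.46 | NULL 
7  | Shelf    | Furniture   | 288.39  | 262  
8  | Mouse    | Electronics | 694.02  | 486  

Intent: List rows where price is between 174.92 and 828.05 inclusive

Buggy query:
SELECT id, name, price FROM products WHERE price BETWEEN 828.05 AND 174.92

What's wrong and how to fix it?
Bug: The bounds are reversed; BETWEEN a AND b requires a <= b to match anything

Fix: Swap the bounds so the smaller value comes first

Corrected query:
SELECT id, name, price FROM products WHERE price BETWEEN 174.92 AND 828.05

Result:
id | name    | price 
---+---------+-------
1  | Toaster | 304.19
7  | Shelf   | 288.39
8  | Mouse   | 694.02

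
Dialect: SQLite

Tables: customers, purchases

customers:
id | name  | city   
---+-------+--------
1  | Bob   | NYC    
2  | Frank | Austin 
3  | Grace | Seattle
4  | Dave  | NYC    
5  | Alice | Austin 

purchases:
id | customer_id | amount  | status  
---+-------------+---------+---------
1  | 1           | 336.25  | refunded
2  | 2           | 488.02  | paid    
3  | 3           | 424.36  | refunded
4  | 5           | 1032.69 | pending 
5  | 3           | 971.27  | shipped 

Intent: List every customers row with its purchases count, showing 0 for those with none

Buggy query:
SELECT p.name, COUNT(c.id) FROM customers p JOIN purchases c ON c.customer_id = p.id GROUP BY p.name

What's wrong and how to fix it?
Bug: INNER JOIN drops customers rows that have no matching purchases rows

Fix: Use LEFT JOIN so parents without children still appear (COUNT(c.id) gives 0)

Corrected query:
SELECT p.name, COUNT(c.id) FROM customers p LEFT JOIN purchases c ON c.customer_id = p.id GROUP BY p.name

Result:
name  | COUNT(c.id)
------+------------
Alice | 1          
Bob   | 1          
Dave  | 0          
Frank | 1          
Grace | 2          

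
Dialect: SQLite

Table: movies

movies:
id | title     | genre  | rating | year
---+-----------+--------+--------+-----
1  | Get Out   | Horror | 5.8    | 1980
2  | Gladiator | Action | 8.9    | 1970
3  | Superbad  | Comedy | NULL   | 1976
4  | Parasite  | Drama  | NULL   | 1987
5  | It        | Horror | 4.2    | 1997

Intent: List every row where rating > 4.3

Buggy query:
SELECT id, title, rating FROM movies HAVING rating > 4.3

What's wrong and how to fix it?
Bug: This is a non-aggregate query (no GROUP BY, no aggregates), so in SQLite the HAVING clause is invalid here; a row-level condition belongs in WHERE

Fix: Replace HAVING with WHERE since the condition applies to individual rows

Corrected query:
SELECT id, title, rating FROM movies WHERE rating > 4.3

Result:
id | title     | rating
---+-----------+-------
1  | Get Out   | 5.8   
2  | Gladiator | 8.9   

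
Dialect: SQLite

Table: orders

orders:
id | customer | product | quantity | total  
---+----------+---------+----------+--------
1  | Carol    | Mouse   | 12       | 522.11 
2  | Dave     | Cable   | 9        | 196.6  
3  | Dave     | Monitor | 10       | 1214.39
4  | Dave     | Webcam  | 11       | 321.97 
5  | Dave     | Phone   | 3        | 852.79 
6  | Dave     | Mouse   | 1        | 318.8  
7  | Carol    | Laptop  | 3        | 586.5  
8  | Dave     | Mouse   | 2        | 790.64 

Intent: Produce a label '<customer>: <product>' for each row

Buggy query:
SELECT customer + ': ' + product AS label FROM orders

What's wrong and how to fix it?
Bug: SQLite uses || for string concatenation; + coerces text to numbers (yielding 0)

Fix: Use the || operator for string concatenation

Corrected query:
SELECT customer || ': ' || product AS label FROM orders

Result:
label        
-------------
Carol: Mouse 
Dave: Cable  
Dave: Monitor
Dave: Webcam 
Dave: Phone  
Dave: Mouse  
Carol: Laptop
Dave: Mouse  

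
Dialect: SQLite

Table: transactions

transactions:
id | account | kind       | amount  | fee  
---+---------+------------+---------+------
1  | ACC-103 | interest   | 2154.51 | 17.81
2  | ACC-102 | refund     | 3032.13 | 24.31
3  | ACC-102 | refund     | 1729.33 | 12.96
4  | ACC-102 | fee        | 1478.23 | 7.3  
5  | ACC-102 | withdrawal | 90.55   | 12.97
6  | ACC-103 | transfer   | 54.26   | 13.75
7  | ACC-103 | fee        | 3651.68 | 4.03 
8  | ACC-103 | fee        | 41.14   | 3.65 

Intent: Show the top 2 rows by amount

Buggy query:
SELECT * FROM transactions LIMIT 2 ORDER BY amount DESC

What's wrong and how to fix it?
Bug: ORDER BY cannot follow LIMIT; LIMIT is the final clause

Fix: Swap the clauses: ORDER BY first, then LIMIT

Corrected query:
SELECT * FROM transactions ORDER BY amount DESC LIMIT 2

Result:
id | account | kind   | amount  | fee  
---+---------+--------+---------+------
7  | ACC-103 | fee    | 3651.68 | 4.03 
2  | ACC-102 | refund | 3032.13 | 24.31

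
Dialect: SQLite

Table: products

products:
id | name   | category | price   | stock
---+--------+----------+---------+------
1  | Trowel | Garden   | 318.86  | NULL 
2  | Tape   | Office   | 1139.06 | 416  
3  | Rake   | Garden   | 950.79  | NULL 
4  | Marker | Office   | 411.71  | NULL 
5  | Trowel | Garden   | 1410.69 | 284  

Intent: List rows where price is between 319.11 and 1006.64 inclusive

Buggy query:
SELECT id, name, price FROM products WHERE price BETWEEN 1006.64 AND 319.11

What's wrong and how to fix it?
Bug: BETWEEN expects the lower bound first; with 1006.64 AND 319.11 the range is empty

Fix: Write BETWEEN 319.11 AND 1006.64

Corrected query:
SELECT id, name, price FROM products WHERE price BETWEEN 319.11 AND 1006.64

Result:
id | name   | price 
---+--------+-------
3  | Rake   | 950.79
4  | Marker | 411.71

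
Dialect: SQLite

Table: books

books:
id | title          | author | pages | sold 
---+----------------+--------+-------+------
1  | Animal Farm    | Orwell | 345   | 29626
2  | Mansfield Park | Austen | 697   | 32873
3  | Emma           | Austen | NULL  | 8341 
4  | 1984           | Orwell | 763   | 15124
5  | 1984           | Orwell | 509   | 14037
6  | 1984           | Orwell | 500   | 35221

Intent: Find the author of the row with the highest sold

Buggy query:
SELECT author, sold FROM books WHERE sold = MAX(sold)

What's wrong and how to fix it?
Bug: WHERE is evaluated per row; an aggregate over the whole table isn't defined there

Fix: Use a subquery: WHERE sold = (SELECT MAX(sold) FROM books)

Corrected query:
SELECT author, sold FROM books WHERE sold = (SELECT MAX(sold) FROM books)

Result:
author | sold 
-------+------
Orwell | 35221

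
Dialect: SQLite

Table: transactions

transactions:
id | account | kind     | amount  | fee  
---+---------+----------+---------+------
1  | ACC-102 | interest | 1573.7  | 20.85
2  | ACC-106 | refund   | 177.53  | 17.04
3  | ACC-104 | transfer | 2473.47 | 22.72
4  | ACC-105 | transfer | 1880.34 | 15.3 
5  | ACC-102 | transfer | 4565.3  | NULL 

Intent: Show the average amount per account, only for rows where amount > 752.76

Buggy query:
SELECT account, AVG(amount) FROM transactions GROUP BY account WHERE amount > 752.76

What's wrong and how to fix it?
Bug: Row-level WHERE must come before GROUP BY in the clause order

Fix: Move the WHERE clause before GROUP BY

Corrected query:
SELECT account, AVG(amount) FROM transactions WHERE amount > 752.76 GROUP BY account

Result:
account | AVG(amount)
--------+------------
ACC-102 | 3069.5     
ACC-104 | 2473.47    
ACC-105 | 1880.34    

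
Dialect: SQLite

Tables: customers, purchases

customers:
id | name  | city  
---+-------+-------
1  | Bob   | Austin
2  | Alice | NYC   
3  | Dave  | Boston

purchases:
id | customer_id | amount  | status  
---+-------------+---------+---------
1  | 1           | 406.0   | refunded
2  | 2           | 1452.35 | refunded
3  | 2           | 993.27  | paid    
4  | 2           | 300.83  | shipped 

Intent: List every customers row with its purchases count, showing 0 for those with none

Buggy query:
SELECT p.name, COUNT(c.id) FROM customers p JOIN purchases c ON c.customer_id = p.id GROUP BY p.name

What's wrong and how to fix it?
Bug: INNER JOIN drops customers rows that have no matching purchases rows

Fix: Use LEFT JOIN so parents without children still appear (COUNT(c.id) gives 0)

Corrected query:
SELECT p.name, COUNT(c.id) FROM customers p LEFT JOIN purchases c ON c.customer_id = p.id GROUP BY p.name

Result:
name  | COUNT(c.id)
------+------------
Alice | 3          
Bob   | 1          
Dave  | 0          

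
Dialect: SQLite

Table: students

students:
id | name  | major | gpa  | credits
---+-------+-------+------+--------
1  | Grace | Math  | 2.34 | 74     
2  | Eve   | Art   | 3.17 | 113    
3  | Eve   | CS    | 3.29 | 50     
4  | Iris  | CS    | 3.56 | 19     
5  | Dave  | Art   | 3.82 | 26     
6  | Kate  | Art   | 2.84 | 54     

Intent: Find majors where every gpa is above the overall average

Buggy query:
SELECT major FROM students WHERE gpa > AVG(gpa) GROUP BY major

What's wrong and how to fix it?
Bug: WHERE evaluates per row before aggregation, so AVG() is unavailable

Fix: Use a subquery for AVG and a HAVING MIN(...) filter so the condition holds for every row in the group

Corrected query:
SELECT major FROM students GROUP BY major HAVING MIN(gpa) > (SELECT AVG(gpa) FROM students)

Result:
major
-----
CS   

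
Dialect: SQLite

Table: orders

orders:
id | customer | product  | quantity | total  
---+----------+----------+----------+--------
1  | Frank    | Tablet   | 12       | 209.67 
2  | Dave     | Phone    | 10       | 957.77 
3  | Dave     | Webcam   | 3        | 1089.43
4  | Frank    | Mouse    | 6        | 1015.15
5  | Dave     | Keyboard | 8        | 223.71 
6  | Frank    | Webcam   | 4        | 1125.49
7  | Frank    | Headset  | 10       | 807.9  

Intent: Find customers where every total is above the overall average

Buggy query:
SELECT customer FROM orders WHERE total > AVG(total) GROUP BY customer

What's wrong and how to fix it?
Bug: WHERE evaluates per row before aggregation, so AVG() is unavailable

Fix: Compute the overall average in a scalar subquery and compare each group's MIN against it in HAVING

Corrected query:
SELECT customer FROM orders GROUP BY customer HAVING MIN(total) > (SELECT AVG(total) FROM orders)

Result:
(no rows)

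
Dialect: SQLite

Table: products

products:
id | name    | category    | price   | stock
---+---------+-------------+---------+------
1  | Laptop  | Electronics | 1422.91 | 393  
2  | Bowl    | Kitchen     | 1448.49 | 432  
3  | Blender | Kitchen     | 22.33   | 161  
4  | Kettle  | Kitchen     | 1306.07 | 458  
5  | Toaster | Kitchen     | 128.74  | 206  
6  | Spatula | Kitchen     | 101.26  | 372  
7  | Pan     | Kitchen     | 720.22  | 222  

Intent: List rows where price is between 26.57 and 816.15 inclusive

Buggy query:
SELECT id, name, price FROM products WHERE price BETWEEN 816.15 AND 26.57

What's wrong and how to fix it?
Bug: BETWEEN expects the lower bound first; with 816.15 AND 26.57 the range is empty

Fix: Swap the bounds so the smaller value comes first

Corrected query:
SELECT id, name, price FROM products WHERE price BETWEEN 26.57 AND 816.15

Result:
id | name    | price 
---+---------+-------
5  | Toaster | 128.74
6  | Spatula | 101.26
7  | Pan     | 720.22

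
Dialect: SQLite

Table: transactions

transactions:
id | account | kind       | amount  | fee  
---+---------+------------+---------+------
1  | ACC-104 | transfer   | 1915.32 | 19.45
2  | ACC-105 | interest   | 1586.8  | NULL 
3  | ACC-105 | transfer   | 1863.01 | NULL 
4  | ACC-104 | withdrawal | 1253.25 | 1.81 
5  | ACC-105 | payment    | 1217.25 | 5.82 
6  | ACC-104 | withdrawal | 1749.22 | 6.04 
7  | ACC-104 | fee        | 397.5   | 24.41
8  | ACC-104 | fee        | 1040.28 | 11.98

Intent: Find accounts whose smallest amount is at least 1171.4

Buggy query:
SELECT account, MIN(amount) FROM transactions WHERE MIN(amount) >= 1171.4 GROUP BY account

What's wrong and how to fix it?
Bug: MIN() in WHERE is a misuse of aggregate

Fix: Replace WHERE with HAVING after the GROUP BY

Corrected query:
SELECT account, MIN(amount) FROM transactions GROUP BY account HAVING MIN(amount) >= 1171.4

Result:
account | MIN(amount)
--------+------------
ACC-105 | 1217.25    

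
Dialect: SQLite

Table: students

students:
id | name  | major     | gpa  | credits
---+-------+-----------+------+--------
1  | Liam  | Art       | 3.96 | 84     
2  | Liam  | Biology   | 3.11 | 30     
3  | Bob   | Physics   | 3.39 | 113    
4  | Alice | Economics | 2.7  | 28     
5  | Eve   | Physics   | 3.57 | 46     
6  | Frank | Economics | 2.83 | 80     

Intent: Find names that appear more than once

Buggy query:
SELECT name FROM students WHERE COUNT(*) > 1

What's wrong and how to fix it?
Bug: WHERE can't reference COUNT(*); aggregates are computed after WHERE

Fix: GROUP BY name, then filter groups with HAVING COUNT(*) > 1

Corrected query:
SELECT name FROM students GROUP BY name HAVING COUNT(*) > 1

Result:
name
----
Liam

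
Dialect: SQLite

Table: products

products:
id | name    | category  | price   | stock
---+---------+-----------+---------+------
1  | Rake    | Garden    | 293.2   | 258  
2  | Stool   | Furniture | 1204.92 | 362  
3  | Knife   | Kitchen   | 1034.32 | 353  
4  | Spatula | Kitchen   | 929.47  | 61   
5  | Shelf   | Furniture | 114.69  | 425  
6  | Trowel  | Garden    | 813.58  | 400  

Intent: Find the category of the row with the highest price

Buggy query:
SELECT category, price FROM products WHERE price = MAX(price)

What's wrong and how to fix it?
Bug: WHERE is evaluated per row; an aggregate over the whole table isn't defined there

Fix: Wrap MAX in a scalar subquery so WHERE compares against a single value

Corrected query:
SELECT category, price FROM products WHERE price = (SELECT MAX(price) FROM products)

Result:
category  | price  
----------+--------
Furniture | 1204.92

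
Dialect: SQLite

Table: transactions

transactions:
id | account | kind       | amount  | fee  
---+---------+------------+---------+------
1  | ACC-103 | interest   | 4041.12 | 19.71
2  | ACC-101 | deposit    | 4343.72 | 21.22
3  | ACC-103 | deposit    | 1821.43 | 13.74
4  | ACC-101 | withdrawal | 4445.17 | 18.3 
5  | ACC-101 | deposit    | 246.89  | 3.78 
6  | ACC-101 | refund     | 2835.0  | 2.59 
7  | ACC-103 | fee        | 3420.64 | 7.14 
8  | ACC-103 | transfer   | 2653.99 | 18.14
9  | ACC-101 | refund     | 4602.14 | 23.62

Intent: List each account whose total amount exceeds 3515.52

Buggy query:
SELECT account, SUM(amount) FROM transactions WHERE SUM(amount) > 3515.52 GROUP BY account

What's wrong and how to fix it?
Bug: Aggregate functions cannot appear in a WHERE clause

Fix: Use HAVING (which filters groups after aggregation) instead of WHERE

Corrected query:
SELECT account, SUM(amount) FROM transactions GROUP BY account HAVING SUM(amount) > 3515.52

Result:
account | SUM(amount)
--------+------------
ACC-101 | 16472.92   
ACC-103 | 11937.18   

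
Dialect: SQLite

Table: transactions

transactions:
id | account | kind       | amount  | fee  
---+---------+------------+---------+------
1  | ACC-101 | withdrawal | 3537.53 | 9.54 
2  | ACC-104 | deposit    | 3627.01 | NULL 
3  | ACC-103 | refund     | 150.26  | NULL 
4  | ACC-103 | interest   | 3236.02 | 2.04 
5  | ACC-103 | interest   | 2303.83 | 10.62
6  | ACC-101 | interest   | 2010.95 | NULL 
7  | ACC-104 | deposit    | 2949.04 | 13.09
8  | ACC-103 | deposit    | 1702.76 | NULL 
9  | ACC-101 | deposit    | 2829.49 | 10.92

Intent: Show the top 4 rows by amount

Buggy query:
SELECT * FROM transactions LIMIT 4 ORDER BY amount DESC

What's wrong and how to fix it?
Bug: ORDER BY cannot follow LIMIT; LIMIT is the final clause

Fix: Sort with ORDER BY, then apply LIMIT

Corrected query:
SELECT * FROM transactions ORDER BY amount DESC LIMIT 4

Result:
id | account | kind       | amount  | fee  
---+---------+------------+---------+------
2  | ACC-104 | deposit    | 3627.01 | NULL 
1  | ACC-101 | withdrawal | 3537.53 | 9.54 
4  | ACC-103 | interest   | 3236.02 | 2.04 
7  | ACC-104 | deposit    | 2949.04 | 13.09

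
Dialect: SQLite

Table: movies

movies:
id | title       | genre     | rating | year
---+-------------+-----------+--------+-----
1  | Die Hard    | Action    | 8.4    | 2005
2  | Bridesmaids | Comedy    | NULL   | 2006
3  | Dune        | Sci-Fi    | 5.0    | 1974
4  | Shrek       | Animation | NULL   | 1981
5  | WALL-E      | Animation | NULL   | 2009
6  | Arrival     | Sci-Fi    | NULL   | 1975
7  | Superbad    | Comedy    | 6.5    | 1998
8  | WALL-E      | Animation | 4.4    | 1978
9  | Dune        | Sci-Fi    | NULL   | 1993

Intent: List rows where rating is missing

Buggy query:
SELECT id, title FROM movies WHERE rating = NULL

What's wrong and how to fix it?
Bug: Comparing to NULL with '=' never matches; NULL = NULL is unknown, not true

Fix: Use IS NULL to test for NULL

Corrected query:
SELECT id, title FROM movies WHERE rating IS NULL

Result:
id | title      
---+------------
2  | Bridesmaids
4  | Shrek      
5  | WALL-E     
6  | Arrival    
9  | Dune       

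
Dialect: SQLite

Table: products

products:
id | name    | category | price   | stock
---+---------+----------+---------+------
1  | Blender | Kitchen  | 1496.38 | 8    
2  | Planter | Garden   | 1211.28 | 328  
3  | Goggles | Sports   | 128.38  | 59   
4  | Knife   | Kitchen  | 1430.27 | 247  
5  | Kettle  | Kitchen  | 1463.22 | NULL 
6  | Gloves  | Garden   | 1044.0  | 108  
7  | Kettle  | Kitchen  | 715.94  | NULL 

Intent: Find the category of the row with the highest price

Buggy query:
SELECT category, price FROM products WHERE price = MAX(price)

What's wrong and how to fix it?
Bug: WHERE is evaluated per row; an aggregate over the whole table isn't defined there

Fix: Use a subquery: WHERE price = (SELECT MAX(price) FROM products)

Corrected query:
SELECT category, price FROM products WHERE price = (SELECT MAX(price) FROM products)

Result:
category | price  
---------+--------
Kitchen  | 1496.38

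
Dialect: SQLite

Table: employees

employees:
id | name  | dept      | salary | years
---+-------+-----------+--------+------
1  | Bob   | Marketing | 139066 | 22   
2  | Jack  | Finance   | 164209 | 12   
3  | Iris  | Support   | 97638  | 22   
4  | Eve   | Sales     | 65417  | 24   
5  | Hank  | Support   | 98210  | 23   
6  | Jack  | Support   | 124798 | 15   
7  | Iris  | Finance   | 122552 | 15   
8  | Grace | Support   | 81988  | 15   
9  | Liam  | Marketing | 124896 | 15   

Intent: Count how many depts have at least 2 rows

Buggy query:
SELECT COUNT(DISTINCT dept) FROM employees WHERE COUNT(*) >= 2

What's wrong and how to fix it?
Bug: COUNT(*) cannot appear in WHERE; the per-group count doesn't exist yet

Fix: Use a subquery that GROUPs and filters with HAVING, then count its rows

Corrected query:
SELECT COUNT(*) FROM (SELECT dept FROM employees GROUP BY dept HAVING COUNT(*) >= 2)

Result:
COUNT(*)
--------
3       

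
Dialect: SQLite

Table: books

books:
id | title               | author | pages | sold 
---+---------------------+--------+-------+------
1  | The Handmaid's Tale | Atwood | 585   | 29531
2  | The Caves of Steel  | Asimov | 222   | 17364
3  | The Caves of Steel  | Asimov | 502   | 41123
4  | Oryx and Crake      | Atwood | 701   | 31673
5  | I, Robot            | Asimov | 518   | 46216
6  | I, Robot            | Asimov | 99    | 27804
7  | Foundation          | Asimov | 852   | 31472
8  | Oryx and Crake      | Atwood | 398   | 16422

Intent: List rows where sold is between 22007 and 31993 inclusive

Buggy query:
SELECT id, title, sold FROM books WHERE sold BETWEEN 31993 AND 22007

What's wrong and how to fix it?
Bug: The bounds are reversed; BETWEEN a AND b requires a <= b to match anything

Fix: Swap the bounds so the smaller value comes first

Corrected query:
SELECT id, title, sold FROM books WHERE sold BETWEEN 22007 AND 31993

Result:
id | title               | sold 
---+---------------------+------
1  | The Handmaid's Tale | 29531
4  | Oryx and Crake      | 31673
6  | I, Robot            | 27804
7  | Foundation          | 31472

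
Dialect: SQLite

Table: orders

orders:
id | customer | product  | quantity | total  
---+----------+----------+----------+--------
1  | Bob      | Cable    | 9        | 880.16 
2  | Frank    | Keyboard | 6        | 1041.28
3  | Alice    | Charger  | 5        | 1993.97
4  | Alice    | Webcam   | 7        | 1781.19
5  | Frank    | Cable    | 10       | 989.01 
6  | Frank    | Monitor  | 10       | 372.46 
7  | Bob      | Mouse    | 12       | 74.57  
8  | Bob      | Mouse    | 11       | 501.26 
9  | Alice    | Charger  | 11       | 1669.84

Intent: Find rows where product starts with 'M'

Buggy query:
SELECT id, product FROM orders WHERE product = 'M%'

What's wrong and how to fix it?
Bug: Wildcards only work with LIKE; '=' treats '%' as a literal character

Fix: Replace '=' with LIKE so 'M%' is treated as a pattern

Corrected query:
SELECT id, product FROM orders WHERE product LIKE 'M%'

Result:
id | product
---+--------
6  | Monitor
7  | Mouse  
8  | Mouse  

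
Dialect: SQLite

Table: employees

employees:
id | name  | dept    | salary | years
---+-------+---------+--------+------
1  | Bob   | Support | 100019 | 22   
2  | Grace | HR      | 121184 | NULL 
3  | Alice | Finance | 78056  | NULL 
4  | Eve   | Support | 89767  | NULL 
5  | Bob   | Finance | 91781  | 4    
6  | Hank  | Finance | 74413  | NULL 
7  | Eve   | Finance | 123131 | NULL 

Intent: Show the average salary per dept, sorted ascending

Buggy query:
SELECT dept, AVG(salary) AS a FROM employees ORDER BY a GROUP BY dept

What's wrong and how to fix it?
Bug: ORDER BY appears before GROUP BY; SQL clause order requires GROUP BY first

Fix: Reorder: SELECT … FROM … GROUP BY … ORDER BY …

Corrected query:
SELECT dept, AVG(salary) AS a FROM employees GROUP BY dept ORDER BY a

Result:
dept    | a       
--------+---------
Finance | 91845.25
Support | 94893   
HR      | 121184  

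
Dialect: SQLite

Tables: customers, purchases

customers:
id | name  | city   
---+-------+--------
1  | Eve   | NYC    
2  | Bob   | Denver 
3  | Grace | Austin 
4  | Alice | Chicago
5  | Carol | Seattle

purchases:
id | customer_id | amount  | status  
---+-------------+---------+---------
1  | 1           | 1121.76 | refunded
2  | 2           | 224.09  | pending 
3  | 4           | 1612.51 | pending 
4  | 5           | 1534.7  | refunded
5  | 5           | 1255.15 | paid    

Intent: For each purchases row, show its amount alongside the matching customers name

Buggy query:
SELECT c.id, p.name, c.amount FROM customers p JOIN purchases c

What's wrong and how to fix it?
Bug: Missing join condition: each purchases row is matched to all customers rows instead of just its own

Fix: Add ON c.customer_id = p.id to the JOIN

Corrected query:
SELECT c.id, p.name, c.amount FROM customers p JOIN purchases c ON c.customer_id = p.id

Result:
id | name  | amount 
---+-------+--------
1  | Eve   | 1121.76
2  | Bob   | 224.09 
3  | Alice | 1612.51
4  | Carol | 1534.7 
5  | Carol | 1255.15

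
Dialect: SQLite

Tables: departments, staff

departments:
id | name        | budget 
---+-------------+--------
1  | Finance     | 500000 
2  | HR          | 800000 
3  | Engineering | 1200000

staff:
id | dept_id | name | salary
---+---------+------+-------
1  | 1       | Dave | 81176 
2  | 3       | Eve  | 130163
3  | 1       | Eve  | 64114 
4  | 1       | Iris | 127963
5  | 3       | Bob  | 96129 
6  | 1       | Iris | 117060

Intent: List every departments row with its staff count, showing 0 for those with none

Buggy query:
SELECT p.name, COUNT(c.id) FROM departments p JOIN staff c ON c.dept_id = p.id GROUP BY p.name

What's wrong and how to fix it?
Bug: INNER JOIN drops departments rows that have no matching staff rows

Fix: Use LEFT JOIN so parents without children still appear (COUNT(c.id) gives 0)

Corrected query:
SELECT p.name, COUNT(c.id) FROM departments p LEFT JOIN staff c ON c.dept_id = p.id GROUP BY p.name

Result:
name        | COUNT(c.id)
------------+------------
Engineering | 2          
Finance     | 4          
HR          | 0          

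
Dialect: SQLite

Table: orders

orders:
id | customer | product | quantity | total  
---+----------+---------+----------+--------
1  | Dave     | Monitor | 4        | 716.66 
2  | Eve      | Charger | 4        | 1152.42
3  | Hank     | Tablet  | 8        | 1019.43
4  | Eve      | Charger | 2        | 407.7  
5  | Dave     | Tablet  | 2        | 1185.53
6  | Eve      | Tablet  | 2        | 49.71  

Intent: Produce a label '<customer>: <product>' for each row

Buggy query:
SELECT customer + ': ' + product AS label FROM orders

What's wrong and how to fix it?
Bug: SQLite uses || for string concatenation; + coerces text to numbers (yielding 0)

Fix: Replace + with || to concatenate text

Corrected query:
SELECT customer || ': ' || product AS label FROM orders

Result:
label        
-------------
Dave: Monitor
Eve: Charger 
Hank: Tablet 
Eve: Charger 
Dave: Tablet 
Eve: Tablet  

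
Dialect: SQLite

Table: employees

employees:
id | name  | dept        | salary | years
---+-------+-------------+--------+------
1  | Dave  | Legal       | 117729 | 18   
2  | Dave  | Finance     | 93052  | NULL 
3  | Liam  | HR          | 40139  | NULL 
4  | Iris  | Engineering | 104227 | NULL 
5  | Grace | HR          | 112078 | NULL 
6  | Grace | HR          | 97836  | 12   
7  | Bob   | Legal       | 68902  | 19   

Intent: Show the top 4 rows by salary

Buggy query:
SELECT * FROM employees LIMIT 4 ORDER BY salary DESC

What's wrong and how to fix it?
Bug: ORDER BY cannot follow LIMIT; LIMIT is the final clause

Fix: Sort with ORDER BY, then apply LIMIT

Corrected query:
SELECT * FROM employees ORDER BY salary DESC LIMIT 4

Result:
id | name  | dept        | salary | years
---+-------+-------------+--------+------
1  | Dave  | Legal       | 117729 | 18   
5  | Grace | HR          | 112078 | NULL 
4  | Iris  | Engineering | 104227 | NULL 
6  | Grace | HR          | 97836  | 12   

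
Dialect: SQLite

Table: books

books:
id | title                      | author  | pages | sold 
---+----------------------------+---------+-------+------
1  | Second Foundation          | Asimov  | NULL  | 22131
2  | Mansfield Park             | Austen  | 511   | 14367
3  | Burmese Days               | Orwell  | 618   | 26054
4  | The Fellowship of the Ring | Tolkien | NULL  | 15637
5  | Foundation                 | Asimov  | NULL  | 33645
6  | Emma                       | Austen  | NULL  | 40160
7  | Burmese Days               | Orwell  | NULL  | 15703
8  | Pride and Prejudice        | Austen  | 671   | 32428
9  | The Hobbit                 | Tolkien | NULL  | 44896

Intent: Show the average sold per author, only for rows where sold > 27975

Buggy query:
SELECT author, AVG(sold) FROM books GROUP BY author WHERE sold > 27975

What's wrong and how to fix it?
Bug: WHERE cannot follow GROUP BY

Fix: Move the WHERE clause before GROUP BY

Corrected query:
SELECT author, AVG(sold) FROM books WHERE sold > 27975 GROUP BY author

Result:
author  | AVG(sold)
--------+----------
Asimov  | 33645    
Austen  | 36294    
Tolkien | 44896    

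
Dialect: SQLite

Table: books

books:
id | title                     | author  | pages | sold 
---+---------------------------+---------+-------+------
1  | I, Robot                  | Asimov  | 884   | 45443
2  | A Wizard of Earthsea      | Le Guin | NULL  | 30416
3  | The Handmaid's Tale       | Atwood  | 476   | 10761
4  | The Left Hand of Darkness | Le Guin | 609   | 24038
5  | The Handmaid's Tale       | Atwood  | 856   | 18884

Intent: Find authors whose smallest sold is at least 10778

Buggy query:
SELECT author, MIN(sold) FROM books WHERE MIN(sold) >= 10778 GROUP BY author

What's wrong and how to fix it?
Bug: Aggregates like MIN are computed per group after WHERE runs

Fix: Use HAVING for the per-group MIN condition

Corrected query:
SELECT author, MIN(sold) FROM books GROUP BY author HAVING MIN(sold) >= 10778

Result:
author  | MIN(sold)
--------+----------
Asimov  | 45443    
Le Guin | 24038    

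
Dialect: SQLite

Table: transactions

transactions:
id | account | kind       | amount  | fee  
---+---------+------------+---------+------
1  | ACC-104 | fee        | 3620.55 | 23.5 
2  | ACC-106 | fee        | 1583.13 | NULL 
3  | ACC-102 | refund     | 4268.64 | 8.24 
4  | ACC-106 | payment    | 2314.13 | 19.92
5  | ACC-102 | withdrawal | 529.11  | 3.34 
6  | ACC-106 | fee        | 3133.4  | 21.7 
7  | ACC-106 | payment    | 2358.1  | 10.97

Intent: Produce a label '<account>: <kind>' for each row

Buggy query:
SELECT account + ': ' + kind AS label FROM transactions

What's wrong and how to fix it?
Bug: SQLite uses || for string concatenation; + coerces text to numbers (yielding 0)

Fix: Replace + with || to concatenate text

Corrected query:
SELECT account || ': ' || kind AS label FROM transactions

Result:
label              
-------------------
ACC-104: fee       
ACC-106: fee       
ACC-102: refund    
ACC-106: payment   
ACC-102: withdrawal
ACC-106: fee       
ACC-106: payment   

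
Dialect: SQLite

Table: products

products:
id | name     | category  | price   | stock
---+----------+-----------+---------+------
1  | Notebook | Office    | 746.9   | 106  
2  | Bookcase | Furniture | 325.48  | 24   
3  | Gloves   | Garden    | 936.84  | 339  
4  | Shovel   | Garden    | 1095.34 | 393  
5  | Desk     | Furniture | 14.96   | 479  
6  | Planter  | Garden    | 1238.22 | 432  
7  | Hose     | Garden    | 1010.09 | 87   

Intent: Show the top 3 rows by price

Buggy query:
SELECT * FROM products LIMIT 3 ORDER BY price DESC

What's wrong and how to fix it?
Bug: LIMIT must come after ORDER BY

Fix: Swap the clauses: ORDER BY first, then LIMIT

Corrected query:
SELECT * FROM products ORDER BY price DESC LIMIT 3

Result:
id | name    | category | price   | stock
---+---------+----------+---------+------
6  | Planter | Garden   | 1238.22 | 432  
4  | Shovel  | Garden   | 1095.34 | 393  
7  | Hose    | Garden   | 1010.09 | 87   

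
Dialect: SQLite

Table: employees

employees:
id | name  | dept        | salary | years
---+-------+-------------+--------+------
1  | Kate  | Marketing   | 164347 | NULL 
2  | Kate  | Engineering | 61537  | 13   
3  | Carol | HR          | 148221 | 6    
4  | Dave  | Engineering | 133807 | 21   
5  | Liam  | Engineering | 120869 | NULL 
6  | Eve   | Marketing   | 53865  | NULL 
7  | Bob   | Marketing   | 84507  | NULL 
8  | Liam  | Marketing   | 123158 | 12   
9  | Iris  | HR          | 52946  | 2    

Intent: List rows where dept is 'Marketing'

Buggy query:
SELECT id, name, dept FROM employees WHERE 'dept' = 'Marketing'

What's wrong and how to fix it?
Bug: Single quotes denote string literals in SQL; the column name is being compared as a constant string

Fix: Remove the quotes around the column name (or use double quotes for an identifier)

Corrected query:
SELECT id, name, dept FROM employees WHERE dept = 'Marketing'

Result:
id | name | dept     
---+------+----------
1  | Kate | Marketing
6  | Eve  | Marketing
7  | Bob  | Marketing
8  | Liam | Marketing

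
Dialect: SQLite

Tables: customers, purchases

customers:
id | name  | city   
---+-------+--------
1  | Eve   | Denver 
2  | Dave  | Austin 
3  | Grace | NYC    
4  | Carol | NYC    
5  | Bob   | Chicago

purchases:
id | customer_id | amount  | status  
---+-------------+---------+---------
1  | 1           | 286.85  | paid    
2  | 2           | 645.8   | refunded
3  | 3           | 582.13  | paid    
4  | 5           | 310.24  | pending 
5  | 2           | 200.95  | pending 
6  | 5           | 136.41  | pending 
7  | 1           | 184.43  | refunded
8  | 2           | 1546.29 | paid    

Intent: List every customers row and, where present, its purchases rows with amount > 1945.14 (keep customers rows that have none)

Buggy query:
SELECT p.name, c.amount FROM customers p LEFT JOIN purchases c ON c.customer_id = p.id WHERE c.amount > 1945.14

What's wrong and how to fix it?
Bug: A WHERE condition on the right-hand table after LEFT JOIN drops unmatched parents

Fix: Move the right-table condition into the ON clause so unmatched parents are kept

Corrected query:
SELECT p.name, c.amount FROM customers p LEFT JOIN purchases c ON c.customer_id = p.id AND c.amount > 1945.14

Result:
name  | amount
------+-------
Eve   | NULL  
Dave  | NULL  
Grace | NULL  
Carol | NULL  
Bob   | NULL  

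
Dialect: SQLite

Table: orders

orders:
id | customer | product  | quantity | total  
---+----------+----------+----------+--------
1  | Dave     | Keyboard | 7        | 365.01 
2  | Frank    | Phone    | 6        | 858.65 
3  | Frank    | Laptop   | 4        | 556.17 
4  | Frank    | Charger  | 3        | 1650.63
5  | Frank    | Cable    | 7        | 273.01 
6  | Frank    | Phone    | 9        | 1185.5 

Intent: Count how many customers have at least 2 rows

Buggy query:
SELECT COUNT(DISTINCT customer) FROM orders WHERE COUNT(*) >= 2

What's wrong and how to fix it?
Bug: WHERE filters individual rows, not groups, so a group-level COUNT is invalid there

Fix: Use a subquery that GROUPs and filters with HAVING, then count its rows

Corrected query:
SELECT COUNT(*) FROM (SELECT customer FROM orders GROUP BY customer HAVING COUNT(*) >= 2)

Result:
COUNT(*)
--------
1       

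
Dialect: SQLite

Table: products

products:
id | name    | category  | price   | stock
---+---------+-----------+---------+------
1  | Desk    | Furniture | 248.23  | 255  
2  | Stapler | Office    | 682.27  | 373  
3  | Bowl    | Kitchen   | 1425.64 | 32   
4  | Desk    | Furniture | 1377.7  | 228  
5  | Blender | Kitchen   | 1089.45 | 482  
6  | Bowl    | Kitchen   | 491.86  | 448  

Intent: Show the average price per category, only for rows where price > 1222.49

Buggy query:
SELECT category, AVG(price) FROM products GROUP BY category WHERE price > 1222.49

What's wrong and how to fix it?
Bug: WHERE cannot follow GROUP BY

Fix: Move the WHERE clause before GROUP BY

Corrected query:
SELECT category, AVG(price) FROM products WHERE price > 1222.49 GROUP BY category

Result:
category  | AVG(price)
----------+-----------
Furniture | 1377.7    
Kitchen   | 1425.64   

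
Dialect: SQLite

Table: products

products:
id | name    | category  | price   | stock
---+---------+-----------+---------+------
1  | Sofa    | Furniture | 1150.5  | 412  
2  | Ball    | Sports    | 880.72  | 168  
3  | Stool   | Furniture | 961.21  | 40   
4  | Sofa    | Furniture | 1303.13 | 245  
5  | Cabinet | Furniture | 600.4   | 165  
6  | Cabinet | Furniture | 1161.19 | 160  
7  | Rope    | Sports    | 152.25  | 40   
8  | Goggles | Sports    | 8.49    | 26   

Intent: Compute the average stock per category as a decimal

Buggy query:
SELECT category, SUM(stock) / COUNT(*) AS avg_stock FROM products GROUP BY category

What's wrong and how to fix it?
Bug: Both operands are integers, so '/' performs integer division and truncates

Fix: Multiply by 1.0 (or CAST to REAL) to force floating-point division

Corrected query:
SELECT category, SUM(stock) * 1.0 / COUNT(*) AS avg_stock FROM products GROUP BY category

Result:
category  | avg_stock
----------+----------
Furniture | 204.4    
Sports    | 78       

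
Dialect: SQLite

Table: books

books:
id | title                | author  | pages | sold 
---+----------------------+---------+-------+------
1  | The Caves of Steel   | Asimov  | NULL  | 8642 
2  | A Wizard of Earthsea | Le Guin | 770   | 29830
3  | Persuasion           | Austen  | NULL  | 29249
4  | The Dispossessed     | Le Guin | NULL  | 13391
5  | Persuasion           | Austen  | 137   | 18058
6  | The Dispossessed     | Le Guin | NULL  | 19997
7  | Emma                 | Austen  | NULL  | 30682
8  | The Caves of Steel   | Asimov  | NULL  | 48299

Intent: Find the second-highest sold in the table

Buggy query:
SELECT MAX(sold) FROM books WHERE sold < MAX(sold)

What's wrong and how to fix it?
Bug: The inner MAX is an aggregate inside WHERE, which is not allowed

Fix: Compute the overall MAX in a subquery, then take MAX of rows below it

Corrected query:
SELECT MAX(sold) FROM books WHERE sold < (SELECT MAX(sold) FROM books)

Result:
MAX(sold)
---------
30682    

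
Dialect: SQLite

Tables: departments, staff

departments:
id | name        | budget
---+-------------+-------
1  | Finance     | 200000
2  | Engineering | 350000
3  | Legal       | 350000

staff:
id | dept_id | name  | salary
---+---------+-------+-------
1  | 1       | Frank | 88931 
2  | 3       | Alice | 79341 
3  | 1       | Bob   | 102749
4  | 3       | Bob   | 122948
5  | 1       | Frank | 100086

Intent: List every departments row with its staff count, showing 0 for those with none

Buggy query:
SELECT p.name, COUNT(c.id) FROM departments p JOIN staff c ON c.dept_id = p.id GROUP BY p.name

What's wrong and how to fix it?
Bug: INNER JOIN drops departments rows that have no matching staff rows

Fix: Use LEFT JOIN so parents without children still appear (COUNT(c.id) gives 0)

Corrected query:
SELECT p.name, COUNT(c.id) FROM departments p LEFT JOIN staff c ON c.dept_id = p.id GROUP BY p.name

Result:
name        | COUNT(c.id)
------------+------------
Engineering | 0          
Finance     | 3          
Legal       | 2          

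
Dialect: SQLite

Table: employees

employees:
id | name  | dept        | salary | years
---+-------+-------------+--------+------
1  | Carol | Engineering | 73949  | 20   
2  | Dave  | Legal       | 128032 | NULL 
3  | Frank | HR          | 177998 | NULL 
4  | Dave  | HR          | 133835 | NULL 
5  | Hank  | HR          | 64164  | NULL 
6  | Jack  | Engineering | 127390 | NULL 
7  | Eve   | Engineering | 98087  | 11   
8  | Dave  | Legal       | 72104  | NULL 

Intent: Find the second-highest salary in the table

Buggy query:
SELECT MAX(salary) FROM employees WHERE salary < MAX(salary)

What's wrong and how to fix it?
Bug: MAX(salary) on the right of the comparison is an aggregate-in-WHERE error

Fix: Put the inner MAX in a scalar subquery

Corrected query:
SELECT MAX(salary) FROM employees WHERE salary < (SELECT MAX(salary) FROM employees)

Result:
MAX(salary)
-----------
133835     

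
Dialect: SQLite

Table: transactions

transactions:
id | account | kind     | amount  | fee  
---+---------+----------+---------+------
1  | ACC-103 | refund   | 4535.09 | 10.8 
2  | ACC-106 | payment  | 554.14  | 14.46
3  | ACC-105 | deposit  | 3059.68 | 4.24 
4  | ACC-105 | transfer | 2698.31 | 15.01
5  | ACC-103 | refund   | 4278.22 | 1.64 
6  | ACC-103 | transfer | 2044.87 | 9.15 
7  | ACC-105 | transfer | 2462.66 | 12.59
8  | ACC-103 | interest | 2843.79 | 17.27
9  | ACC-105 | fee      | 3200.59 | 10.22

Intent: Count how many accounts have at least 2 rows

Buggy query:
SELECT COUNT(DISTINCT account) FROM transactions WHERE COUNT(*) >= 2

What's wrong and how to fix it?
Bug: WHERE filters individual rows, not groups, so a group-level COUNT is invalid there

Fix: Use a subquery that GROUPs and filters with HAVING, then count its rows

Corrected query:
SELECT COUNT(*) FROM (SELECT account FROM transactions GROUP BY account HAVING COUNT(*) >= 2)

Result:
COUNT(*)
--------
2       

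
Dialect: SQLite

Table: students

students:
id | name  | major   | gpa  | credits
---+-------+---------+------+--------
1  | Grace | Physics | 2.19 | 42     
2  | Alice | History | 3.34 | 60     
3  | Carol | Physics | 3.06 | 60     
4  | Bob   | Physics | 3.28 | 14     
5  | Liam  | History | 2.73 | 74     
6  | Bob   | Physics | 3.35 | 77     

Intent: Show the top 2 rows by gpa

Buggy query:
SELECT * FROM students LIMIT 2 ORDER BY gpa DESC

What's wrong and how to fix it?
Bug: ORDER BY cannot follow LIMIT; LIMIT is the final clause

Fix: Sort with ORDER BY, then apply LIMIT

Corrected query:
SELECT * FROM students ORDER BY gpa DESC LIMIT 2

Result:
id | name  | major   | gpa  | credits
---+-------+---------+------+--------
6  | Bob   | Physics | 3.35 | 77     
2  | Alice | History | 3.34 | 60     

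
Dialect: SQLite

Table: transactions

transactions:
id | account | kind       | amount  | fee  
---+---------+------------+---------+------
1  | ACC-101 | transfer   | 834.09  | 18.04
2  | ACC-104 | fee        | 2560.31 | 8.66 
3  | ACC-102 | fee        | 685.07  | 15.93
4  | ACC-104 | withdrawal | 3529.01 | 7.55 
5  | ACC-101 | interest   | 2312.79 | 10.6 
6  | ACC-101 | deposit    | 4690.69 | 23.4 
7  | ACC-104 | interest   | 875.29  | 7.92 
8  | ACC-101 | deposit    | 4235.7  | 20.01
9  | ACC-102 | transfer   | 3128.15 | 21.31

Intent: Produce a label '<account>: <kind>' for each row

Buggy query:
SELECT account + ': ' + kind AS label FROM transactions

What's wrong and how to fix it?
Bug: '+' is numeric addition; on text columns SQLite converts them to 0 instead of concatenating

Fix: Replace + with || to concatenate text

Corrected query:
SELECT account || ': ' || kind AS label FROM transactions

Result:
label              
-------------------
ACC-101: transfer  
ACC-104: fee       
ACC-102: fee       
ACC-104: withdrawal
ACC-101: interest  
ACC-101: deposit   
ACC-104: interest  
ACC-101: deposit   
ACC-102: transfer  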